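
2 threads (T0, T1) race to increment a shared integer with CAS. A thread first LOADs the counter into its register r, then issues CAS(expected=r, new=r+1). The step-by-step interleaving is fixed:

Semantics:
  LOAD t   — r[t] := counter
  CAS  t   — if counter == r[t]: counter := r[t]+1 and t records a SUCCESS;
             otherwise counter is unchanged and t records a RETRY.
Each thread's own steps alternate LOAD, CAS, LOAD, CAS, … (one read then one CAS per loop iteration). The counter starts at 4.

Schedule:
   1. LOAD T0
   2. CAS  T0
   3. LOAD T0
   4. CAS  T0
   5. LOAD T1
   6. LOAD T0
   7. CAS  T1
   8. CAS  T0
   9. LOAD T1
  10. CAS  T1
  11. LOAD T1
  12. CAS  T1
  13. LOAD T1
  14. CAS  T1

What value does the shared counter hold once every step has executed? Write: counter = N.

counter = 10

1. LOAD T0 → mem=4 r[T0]=4 [LOAD]
2. CAS T0 → mem=5 r[T0]=4 [OK]
3. LOAD T0 → mem=5 r[T0]=5 [LOAD]
4. CAS T0 → mem=6 r[T0]=5 [OK]
5. LOAD T1 → mem=6 r[T1]=6 [LOAD]
6. LOAD T0 → mem=6 r[T0]=6 [LOAD]
7. CAS T1 → mem=7 r[T1]=6 [OK]
8. CAS T0 → mem=7 r[T0]=6 [RETRY]
9. LOAD T1 → mem=7 r[T1]=7 [LOAD]
10. CAS T1 → mem=8 r[T1]=7 [OK]
11. LOAD T1 → mem=8 r[T1]=8 [LOAD]
12. CAS T1 → mem=9 r[T1]=8 [OK]
13. LOAD T1 → mem=9 r[T1]=9 [LOAD]
14. CAS T1 → mem=10 r[T1]=9 [OK]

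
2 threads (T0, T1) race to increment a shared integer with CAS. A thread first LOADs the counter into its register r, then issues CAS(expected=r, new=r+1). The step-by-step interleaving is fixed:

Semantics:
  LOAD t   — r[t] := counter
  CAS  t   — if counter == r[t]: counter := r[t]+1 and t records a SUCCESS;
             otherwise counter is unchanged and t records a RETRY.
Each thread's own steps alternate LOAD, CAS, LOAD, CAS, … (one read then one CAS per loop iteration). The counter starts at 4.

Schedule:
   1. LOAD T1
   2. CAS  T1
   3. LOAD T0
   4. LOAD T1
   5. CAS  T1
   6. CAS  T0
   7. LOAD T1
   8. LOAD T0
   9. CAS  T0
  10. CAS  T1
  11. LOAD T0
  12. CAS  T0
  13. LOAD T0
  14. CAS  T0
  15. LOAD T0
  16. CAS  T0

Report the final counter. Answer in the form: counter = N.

   1) LOAD T1:  M=4  r_T1=4
   2) CAS  T1:  M=5  r_T1=4 ✓
   3) LOAD T0:  M=5  r_T0=5
   4) LOAD T1:  M=5  r_T1=5
   5) CAS  T1:  M=6  r_T1=5 ✓
   6) CAS  T0:  M=6  r_T0=5 ✗
   7) LOAD T1:  M=6  r_T1=6
   8) LOAD T0:  M=6  r_T0=6
   9) CAS  T0:  M=7  r_T0=6 ✓
  10) CAS  T1:  M=7  r_T1=6 ✗
  11) LOAD T0:  M=7  r_T0=7
  12) CAS  T0:  M=8  r_T0=7 ✓
  13) LOAD T0:  M=8  r_T0=8
  14) CAS  T0:  M=9  r_T0=8 ✓
  15) LOAD T0:  M=9  r_T0=9
  16) CAS  T0:  M=10  r_T0=9 ✓

counter = 10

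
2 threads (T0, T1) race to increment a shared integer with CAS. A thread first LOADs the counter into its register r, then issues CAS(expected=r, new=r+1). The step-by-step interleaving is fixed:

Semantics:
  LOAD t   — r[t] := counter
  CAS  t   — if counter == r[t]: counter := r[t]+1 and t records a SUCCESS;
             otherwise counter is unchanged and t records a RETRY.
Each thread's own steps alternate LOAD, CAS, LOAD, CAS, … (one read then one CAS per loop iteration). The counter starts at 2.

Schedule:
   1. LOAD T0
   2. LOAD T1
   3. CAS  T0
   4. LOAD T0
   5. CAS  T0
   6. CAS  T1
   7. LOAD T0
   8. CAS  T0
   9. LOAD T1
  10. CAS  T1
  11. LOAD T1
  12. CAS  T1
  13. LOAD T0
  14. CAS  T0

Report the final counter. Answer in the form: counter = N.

counter = 8

   1) LOAD T0:  M=2  r_T0=2
   2) LOAD T1:  M=2  r_T1=2
   3) CAS  T0:  M=3  r_T0=2 ✓
   4) LOAD T0:  M=3  r_T0=3
   5) CAS  T0:  M=4  r_T0=3 ✓
   6) CAS  T1:  M=4  r_T1=2 ✗
   7) LOAD T0:  M=4  r_T0=4
   8) CAS  T0:  M=5  r_T0=4 ✓
   9) LOAD T1:  M=5  r_T1=5
  10) CAS  T1:  M=6  r_T1=5 ✓
  11) LOAD T1:  M=6  r_T1=6
  12) CAS  T1:  M=7  r_T1=6 ✓
  13) LOAD T0:  M=7  r_T0=7
  14) CAS  T0:  M=8  r_T0=7 ✓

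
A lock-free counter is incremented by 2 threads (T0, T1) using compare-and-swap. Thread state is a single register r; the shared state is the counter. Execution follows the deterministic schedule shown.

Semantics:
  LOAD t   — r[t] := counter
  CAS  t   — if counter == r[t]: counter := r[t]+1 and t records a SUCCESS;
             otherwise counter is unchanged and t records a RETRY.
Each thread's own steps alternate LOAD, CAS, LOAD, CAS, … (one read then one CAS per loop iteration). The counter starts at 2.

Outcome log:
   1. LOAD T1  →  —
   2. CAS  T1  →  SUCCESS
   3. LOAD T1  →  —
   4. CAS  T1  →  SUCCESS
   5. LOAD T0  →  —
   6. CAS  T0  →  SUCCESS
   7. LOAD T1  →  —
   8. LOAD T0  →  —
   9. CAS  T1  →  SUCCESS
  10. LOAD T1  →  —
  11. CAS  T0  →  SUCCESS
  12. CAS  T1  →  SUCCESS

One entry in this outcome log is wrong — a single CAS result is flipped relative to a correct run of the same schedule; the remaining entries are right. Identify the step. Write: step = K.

step = 11

Re-executing:
step 1: T1 LOAD ⇒ load; ctr=2 reg=2
step 2: T1 CAS ⇒ ok; ctr=3 reg=2
step 3: T1 LOAD ⇒ load; ctr=3 reg=3
step 4: T1 CAS ⇒ ok; ctr=4 reg=3
step 5: T0 LOAD ⇒ load; ctr=4 reg=4
step 6: T0 CAS ⇒ ok; ctr=5 reg=4
step 7: T1 LOAD ⇒ load; ctr=5 reg=5
step 8: T0 LOAD ⇒ load; ctr=5 reg=5
step 9: T1 CAS ⇒ ok; ctr=6 reg=5
step 10: T1 LOAD ⇒ load; ctr=6 reg=6
step 11: T0 CAS ⇒ retry; ctr=6 reg=5
step 12: T1 CAS ⇒ ok; ctr=7 reg=6
Log disagrees first at step 11.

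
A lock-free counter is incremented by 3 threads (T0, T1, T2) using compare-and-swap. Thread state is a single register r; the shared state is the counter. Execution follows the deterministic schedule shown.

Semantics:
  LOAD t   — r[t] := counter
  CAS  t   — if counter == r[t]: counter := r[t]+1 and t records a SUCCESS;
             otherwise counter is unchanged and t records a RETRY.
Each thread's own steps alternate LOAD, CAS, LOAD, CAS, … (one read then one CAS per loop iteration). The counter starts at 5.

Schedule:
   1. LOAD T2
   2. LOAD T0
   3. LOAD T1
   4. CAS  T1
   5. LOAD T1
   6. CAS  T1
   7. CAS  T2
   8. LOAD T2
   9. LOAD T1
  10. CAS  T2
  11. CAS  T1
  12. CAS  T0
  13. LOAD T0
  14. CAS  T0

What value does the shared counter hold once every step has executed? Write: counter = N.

#1 T2 reads 5
#2 T0 reads 5
#3 T1 reads 5
#4 T1 CAS(5→6) writes; counter now 6
#5 T1 reads 6
#6 T1 CAS(6→7) writes; counter now 7
#7 T2 CAS(5→6) fails; counter now 7
#8 T2 reads 7
#9 T1 reads 7
#10 T2 CAS(7→8) writes; counter now 8
#11 T1 CAS(7→8) fails; counter now 8
#12 T0 CAS(5→6) fails; counter now 8
#13 T0 reads 8
#14 T0 CAS(8→9) writes; counter now 9

counter = 9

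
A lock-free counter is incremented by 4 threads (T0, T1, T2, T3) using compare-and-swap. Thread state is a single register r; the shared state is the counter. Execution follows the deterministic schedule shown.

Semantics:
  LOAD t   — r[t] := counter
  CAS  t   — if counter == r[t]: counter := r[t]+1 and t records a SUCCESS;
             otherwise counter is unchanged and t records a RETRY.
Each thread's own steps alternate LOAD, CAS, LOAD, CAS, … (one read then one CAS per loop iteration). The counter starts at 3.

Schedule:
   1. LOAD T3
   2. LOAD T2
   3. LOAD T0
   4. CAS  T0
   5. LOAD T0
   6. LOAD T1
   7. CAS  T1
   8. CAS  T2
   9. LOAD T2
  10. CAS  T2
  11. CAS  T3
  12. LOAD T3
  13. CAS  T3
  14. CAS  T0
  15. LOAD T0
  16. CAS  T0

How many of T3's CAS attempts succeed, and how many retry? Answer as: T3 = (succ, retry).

   1) LOAD T3:  M=3  r_T3=3
   2) LOAD T2:  M=3  r_T2=3
   3) LOAD T0:  M=3  r_T0=3
   4) CAS  T0:  M=4  r_T0=3 ✓
   5) LOAD T0:  M=4  r_T0=4
   6) LOAD T1:  M=4  r_T1=4
   7) CAS  T1:  M=5  r_T1=4 ✓
   8) CAS  T2:  M=5  r_T2=3 ✗
   9) LOAD T2:  M=5  r_T2=5
  10) CAS  T2:  M=6  r_T2=5 ✓
  11) CAS  T3:  M=6  r_T3=3 ✗
  12) LOAD T3:  M=6  r_T3=6
  13) CAS  T3:  M=7  r_T3=6 ✓
  14) CAS  T0:  M=7  r_T0=4 ✗
  15) LOAD T0:  M=7  r_T0=7
  16) CAS  T0:  M=8  r_T0=7 ✓

T3 = (1, 1)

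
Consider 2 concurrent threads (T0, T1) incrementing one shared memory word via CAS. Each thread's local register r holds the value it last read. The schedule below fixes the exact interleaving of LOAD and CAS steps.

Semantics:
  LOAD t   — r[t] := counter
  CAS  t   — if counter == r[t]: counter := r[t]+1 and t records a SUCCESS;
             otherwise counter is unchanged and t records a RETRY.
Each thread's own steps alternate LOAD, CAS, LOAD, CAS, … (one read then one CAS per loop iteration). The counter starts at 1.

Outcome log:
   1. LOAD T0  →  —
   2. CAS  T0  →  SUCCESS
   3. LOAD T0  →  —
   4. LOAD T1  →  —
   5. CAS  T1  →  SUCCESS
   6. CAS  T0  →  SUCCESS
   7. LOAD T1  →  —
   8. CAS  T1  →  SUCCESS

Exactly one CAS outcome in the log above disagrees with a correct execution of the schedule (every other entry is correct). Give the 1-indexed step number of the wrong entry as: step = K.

step = 6

Reference trace:
#1 T0 reads 1
#2 T0 CAS(1→2) writes; counter now 2
#3 T0 reads 2
#4 T1 reads 2
#5 T1 CAS(2→3) writes; counter now 3
#6 T0 CAS(2→3) fails; counter now 3
#7 T1 reads 3
#8 T1 CAS(3→4) writes; counter now 4
Mismatch at 6.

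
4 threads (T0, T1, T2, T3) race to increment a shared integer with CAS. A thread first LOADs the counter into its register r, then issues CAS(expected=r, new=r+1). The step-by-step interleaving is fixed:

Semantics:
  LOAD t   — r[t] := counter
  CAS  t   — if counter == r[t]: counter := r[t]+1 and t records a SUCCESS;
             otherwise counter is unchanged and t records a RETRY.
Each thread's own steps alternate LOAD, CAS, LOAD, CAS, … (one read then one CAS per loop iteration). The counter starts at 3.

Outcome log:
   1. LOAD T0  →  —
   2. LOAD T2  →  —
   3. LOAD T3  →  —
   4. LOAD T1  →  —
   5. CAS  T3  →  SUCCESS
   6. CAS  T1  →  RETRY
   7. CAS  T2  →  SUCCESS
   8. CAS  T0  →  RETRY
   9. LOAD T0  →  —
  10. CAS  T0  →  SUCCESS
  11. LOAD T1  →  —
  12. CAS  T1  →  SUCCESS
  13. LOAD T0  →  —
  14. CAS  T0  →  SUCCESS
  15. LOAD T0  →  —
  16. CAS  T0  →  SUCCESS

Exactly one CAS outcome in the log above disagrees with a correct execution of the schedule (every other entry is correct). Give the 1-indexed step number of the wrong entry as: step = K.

Re-executing:
   1) LOAD T0:  M=3  r_T0=3
   2) LOAD T2:  M=3  r_T2=3
   3) LOAD T3:  M=3  r_T3=3
   4) LOAD T1:  M=3  r_T1=3
   5) CAS  T3:  M=4  r_T3=3 ✓
   6) CAS  T1:  M=4  r_T1=3 ✗
   7) CAS  T2:  M=4  r_T2=3 ✗
   8) CAS  T0:  M=4  r_T0=3 ✗
   9) LOAD T0:  M=4  r_T0=4
  10) CAS  T0:  M=5  r_T0=4 ✓
  11) LOAD T1:  M=5  r_T1=5
  12) CAS  T1:  M=6  r_T1=5 ✓
  13) LOAD T0:  M=6  r_T0=6
  14) CAS  T0:  M=7  r_T0=6 ✓
  15) LOAD T0:  M=7  r_T0=7
  16) CAS  T0:  M=8  r_T0=7 ✓
Log disagrees first at step 7.

step = 7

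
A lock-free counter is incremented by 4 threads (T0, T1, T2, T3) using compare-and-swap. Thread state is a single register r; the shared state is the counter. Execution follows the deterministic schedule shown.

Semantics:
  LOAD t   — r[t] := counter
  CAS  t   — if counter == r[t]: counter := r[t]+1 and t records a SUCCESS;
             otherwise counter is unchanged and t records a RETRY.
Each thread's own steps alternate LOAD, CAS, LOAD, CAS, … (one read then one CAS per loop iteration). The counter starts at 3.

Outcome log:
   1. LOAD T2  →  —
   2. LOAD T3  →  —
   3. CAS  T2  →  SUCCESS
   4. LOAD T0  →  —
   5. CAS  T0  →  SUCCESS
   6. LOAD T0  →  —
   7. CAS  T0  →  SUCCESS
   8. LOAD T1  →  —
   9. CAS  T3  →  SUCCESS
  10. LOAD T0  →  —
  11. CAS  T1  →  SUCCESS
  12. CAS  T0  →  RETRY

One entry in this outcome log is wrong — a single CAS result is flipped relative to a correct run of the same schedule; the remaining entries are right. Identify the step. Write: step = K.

Re-executing:
[1] T2.load  rd  (counter 3, T2.r 3)
[2] T3.load  rd  (counter 3, T3.r 3)
[3] T2.cas  hit  (counter 4, T2.r 3)
[4] T0.load  rd  (counter 4, T0.r 4)
[5] T0.cas  hit  (counter 5, T0.r 4)
[6] T0.load  rd  (counter 5, T0.r 5)
[7] T0.cas  hit  (counter 6, T0.r 5)
[8] T1.load  rd  (counter 6, T1.r 6)
[9] T3.cas  miss  (counter 6, T3.r 3)
[10] T0.load  rd  (counter 6, T0.r 6)
[11] T1.cas  hit  (counter 7, T1.r 6)
[12] T0.cas  miss  (counter 7, T0.r 6)
Mismatch at 9.

step = 9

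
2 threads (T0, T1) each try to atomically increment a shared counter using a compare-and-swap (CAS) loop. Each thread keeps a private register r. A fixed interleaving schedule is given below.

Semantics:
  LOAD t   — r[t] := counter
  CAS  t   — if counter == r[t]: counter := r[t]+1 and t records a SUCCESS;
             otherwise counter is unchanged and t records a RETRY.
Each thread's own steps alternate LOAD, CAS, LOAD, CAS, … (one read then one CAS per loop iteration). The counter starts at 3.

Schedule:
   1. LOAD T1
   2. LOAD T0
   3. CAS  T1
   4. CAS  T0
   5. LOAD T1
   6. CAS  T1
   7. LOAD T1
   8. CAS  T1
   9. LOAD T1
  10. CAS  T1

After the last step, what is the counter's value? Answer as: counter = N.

counter = 7

#1 T1 reads 3
#2 T0 reads 3
#3 T1 CAS(3→4) writes; counter now 4
#4 T0 CAS(3→4) fails; counter now 4
#5 T1 reads 4
#6 T1 CAS(4→5) writes; counter now 5
#7 T1 reads 5
#8 T1 CAS(5→6) writes; counter now 6
#9 T1 reads 6
#10 T1 CAS(6→7) writes; counter now 7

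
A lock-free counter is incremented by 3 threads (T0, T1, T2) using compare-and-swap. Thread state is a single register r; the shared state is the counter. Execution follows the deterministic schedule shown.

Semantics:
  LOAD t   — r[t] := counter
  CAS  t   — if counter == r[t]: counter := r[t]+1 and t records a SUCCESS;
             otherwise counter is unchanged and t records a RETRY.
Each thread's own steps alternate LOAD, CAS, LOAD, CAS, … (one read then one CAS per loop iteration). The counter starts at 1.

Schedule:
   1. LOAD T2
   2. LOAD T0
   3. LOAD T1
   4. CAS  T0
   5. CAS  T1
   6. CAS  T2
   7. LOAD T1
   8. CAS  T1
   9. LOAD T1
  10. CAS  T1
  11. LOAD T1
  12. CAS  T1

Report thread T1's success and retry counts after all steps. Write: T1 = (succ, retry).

T2 LOAD — after: cnt=1, r=1 — load
T0 LOAD — after: cnt=1, r=1 — load
T1 LOAD — after: cnt=1, r=1 — load
T0 CAS — after: cnt=2, r=1 — ok
T1 CAS — after: cnt=2, r=1 — retry
T2 CAS — after: cnt=2, r=1 — retry
T1 LOAD — after: cnt=2, r=2 — load
T1 CAS — after: cnt=3, r=2 — ok
T1 LOAD — after: cnt=3, r=3 — load
T1 CAS — after: cnt=4, r=3 — ok
T1 LOAD — after: cnt=4, r=4 — load
T1 CAS — after: cnt=5, r=4 — ok

T1 = (3, 1)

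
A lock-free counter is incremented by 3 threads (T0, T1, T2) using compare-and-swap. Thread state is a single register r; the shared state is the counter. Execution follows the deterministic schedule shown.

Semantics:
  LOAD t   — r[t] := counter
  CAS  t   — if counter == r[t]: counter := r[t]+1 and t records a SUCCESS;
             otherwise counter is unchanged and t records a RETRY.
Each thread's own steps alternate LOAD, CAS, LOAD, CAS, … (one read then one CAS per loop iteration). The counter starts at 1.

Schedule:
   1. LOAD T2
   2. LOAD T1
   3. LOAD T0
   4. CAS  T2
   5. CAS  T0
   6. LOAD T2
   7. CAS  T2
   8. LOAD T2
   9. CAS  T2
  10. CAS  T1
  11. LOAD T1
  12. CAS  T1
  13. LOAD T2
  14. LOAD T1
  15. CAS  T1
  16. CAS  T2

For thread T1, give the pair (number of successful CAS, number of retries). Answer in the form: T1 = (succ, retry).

T1 = (2, 1)

#1 T2 reads 1
#2 T1 reads 1
#3 T0 reads 1
#4 T2 CAS(1→2) writes; counter now 2
#5 T0 CAS(1→2) fails; counter now 2
#6 T2 reads 2
#7 T2 CAS(2→3) writes; counter now 3
#8 T2 reads 3
#9 T2 CAS(3→4) writes; counter now 4
#10 T1 CAS(1→2) fails; counter now 4
#11 T1 reads 4
#12 T1 CAS(4→5) writes; counter now 5
#13 T2 reads 5
#14 T1 reads 5
#15 T1 CAS(5→6) writes; counter now 6
#16 T2 CAS(5→6) fails; counter now 6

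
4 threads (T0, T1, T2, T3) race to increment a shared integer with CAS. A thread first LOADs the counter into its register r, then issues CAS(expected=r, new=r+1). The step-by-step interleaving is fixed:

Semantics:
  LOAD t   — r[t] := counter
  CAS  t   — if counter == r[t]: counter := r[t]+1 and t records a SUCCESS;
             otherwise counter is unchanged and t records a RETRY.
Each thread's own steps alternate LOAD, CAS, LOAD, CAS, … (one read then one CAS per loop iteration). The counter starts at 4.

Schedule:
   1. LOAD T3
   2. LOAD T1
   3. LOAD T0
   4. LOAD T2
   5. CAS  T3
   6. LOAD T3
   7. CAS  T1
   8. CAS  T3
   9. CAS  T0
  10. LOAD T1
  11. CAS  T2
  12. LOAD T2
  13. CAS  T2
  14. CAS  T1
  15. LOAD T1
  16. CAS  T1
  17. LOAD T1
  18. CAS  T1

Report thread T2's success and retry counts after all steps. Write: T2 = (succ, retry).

T2 = (1, 1)

#1 T3 reads 4
#2 T1 reads 4
#3 T0 reads 4
#4 T2 reads 4
#5 T3 CAS(4→5) writes; counter now 5
#6 T3 reads 5
#7 T1 CAS(4→5) fails; counter now 5
#8 T3 CAS(5→6) writes; counter now 6
#9 T0 CAS(4→5) fails; counter now 6
#10 T1 reads 6
#11 T2 CAS(4→5) fails; counter now 6
#12 T2 reads 6
#13 T2 CAS(6→7) writes; counter now 7
#14 T1 CAS(6→7) fails; counter now 7
#15 T1 reads 7
#16 T1 CAS(7→8) writes; counter now 8
#17 T1 reads 8
#18 T1 CAS(8→9) writes; counter now 9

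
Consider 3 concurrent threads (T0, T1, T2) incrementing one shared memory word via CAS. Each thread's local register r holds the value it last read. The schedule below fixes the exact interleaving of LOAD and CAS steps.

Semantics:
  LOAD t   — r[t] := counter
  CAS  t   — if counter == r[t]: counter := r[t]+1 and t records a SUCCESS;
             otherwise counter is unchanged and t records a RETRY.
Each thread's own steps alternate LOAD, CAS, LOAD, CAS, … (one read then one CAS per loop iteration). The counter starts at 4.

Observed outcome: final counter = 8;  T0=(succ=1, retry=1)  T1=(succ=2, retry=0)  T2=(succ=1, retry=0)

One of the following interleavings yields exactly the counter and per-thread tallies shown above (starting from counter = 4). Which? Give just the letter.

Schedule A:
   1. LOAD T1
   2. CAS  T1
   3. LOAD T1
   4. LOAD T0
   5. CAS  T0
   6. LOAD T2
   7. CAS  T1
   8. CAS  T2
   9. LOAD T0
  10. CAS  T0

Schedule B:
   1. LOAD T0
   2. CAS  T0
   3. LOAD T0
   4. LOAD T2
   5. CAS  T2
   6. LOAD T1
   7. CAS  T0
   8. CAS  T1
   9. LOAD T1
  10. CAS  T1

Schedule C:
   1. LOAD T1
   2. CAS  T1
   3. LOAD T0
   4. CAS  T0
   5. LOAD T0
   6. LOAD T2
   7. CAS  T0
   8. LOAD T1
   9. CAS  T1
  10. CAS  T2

B

Run B:
#1 T0 reads 4
#2 T0 CAS(4→5) writes; counter now 5
#3 T0 reads 5
#4 T2 reads 5
#5 T2 CAS(5→6) writes; counter now 6
#6 T1 reads 6
#7 T0 CAS(5→6) fails; counter now 6
#8 T1 CAS(6→7) writes; counter now 7
#9 T1 reads 7
#10 T1 CAS(7→8) writes; counter now 8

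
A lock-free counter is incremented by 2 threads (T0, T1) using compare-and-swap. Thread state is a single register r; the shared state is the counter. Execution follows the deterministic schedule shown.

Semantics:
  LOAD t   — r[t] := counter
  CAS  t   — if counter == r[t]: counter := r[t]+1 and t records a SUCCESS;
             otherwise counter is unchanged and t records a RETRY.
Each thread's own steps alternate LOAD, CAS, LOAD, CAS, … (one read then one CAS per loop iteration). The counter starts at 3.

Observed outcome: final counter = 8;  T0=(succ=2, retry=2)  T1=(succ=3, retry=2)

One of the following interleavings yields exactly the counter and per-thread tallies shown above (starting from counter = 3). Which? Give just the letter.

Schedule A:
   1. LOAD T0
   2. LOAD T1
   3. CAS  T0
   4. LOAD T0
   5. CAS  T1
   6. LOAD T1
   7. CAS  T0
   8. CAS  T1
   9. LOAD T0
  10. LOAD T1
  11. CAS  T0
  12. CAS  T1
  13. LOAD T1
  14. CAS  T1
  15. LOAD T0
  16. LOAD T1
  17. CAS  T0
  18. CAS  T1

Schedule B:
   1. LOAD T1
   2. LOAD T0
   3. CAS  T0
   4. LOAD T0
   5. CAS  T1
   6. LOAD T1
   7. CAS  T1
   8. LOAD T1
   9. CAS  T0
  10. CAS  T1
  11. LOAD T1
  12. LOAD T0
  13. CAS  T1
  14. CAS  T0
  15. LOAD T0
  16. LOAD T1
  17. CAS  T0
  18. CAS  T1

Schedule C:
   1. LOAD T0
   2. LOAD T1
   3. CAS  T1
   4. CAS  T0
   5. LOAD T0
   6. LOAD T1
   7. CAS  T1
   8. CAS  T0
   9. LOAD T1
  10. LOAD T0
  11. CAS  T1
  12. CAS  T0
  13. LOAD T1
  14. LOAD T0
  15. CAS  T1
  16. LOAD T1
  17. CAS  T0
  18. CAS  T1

B

Tracing schedule B:
step 1: T1 LOAD ⇒ load; ctr=3 reg=3
step 2: T0 LOAD ⇒ load; ctr=3 reg=3
step 3: T0 CAS ⇒ ok; ctr=4 reg=3
step 4: T0 LOAD ⇒ load; ctr=4 reg=4
step 5: T1 CAS ⇒ retry; ctr=4 reg=3
step 6: T1 LOAD ⇒ load; ctr=4 reg=4
step 7: T1 CAS ⇒ ok; ctr=5 reg=4
step 8: T1 LOAD ⇒ load; ctr=5 reg=5
step 9: T0 CAS ⇒ retry; ctr=5 reg=4
step 10: T1 CAS ⇒ ok; ctr=6 reg=5
step 11: T1 LOAD ⇒ load; ctr=6 reg=6
step 12: T0 LOAD ⇒ load; ctr=6 reg=6
step 13: T1 CAS ⇒ ok; ctr=7 reg=6
step 14: T0 CAS ⇒ retry; ctr=7 reg=6
step 15: T0 LOAD ⇒ load; ctr=7 reg=7
step 16: T1 LOAD ⇒ load; ctr=7 reg=7
step 17: T0 CAS ⇒ ok; ctr=8 reg=7
step 18: T1 CAS ⇒ retry; ctr=8 reg=7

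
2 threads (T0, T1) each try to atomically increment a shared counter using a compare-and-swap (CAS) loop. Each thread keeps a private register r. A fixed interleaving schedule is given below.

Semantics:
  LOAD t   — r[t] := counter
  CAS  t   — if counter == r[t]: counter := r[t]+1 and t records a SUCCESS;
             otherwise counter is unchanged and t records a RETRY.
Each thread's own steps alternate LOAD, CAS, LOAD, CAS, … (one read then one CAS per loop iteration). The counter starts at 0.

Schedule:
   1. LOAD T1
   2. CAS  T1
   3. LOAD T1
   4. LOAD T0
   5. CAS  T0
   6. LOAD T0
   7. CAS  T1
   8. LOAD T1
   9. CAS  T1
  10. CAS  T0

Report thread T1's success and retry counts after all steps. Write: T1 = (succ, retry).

1. LOAD T1 → mem=0 r[T1]=0 [LOAD]
2. CAS T1 → mem=1 r[T1]=0 [OK]
3. LOAD T1 → mem=1 r[T1]=1 [LOAD]
4. LOAD T0 → mem=1 r[T0]=1 [LOAD]
5. CAS T0 → mem=2 r[T0]=1 [OK]
6. LOAD T0 → mem=2 r[T0]=2 [LOAD]
7. CAS T1 → mem=2 r[T1]=1 [RETRY]
8. LOAD T1 → mem=2 r[T1]=2 [LOAD]
9. CAS T1 → mem=3 r[T1]=2 [OK]
10. CAS T0 → mem=3 r[T0]=2 [RETRY]

T1 = (2, 1)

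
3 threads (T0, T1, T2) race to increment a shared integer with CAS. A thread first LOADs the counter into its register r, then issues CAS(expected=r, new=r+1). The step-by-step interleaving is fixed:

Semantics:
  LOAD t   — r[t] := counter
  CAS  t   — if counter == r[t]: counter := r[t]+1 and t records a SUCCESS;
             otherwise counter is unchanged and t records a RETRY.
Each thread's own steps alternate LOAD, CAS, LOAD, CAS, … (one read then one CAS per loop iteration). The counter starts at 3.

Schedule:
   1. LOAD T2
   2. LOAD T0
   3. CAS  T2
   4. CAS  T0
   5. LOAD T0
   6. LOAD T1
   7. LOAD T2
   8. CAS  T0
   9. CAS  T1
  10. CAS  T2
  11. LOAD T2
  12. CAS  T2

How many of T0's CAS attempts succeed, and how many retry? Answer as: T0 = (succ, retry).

T0 = (1, 1)

#1 T2 reads 3
#2 T0 reads 3
#3 T2 CAS(3→4) writes; counter now 4
#4 T0 CAS(3→4) fails; counter now 4
#5 T0 reads 4
#6 T1 reads 4
#7 T2 reads 4
#8 T0 CAS(4→5) writes; counter now 5
#9 T1 CAS(4→5) fails; counter now 5
#10 T2 CAS(4→5) fails; counter now 5
#11 T2 reads 5
#12 T2 CAS(5→6) writes; counter now 6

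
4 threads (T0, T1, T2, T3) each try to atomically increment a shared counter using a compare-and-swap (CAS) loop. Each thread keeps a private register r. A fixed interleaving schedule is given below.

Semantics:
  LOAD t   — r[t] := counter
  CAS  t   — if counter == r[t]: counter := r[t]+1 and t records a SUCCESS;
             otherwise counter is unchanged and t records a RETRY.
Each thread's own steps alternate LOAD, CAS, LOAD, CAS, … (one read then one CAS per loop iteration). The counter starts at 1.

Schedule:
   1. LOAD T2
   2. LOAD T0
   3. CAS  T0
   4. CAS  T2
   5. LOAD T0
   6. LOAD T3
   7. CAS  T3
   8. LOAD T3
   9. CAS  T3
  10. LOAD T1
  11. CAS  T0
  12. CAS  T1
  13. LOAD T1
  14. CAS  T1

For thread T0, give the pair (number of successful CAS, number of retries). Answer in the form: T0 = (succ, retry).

step 1: T2 LOAD ⇒ load; ctr=1 reg=1
step 2: T0 LOAD ⇒ load; ctr=1 reg=1
step 3: T0 CAS ⇒ ok; ctr=2 reg=1
step 4: T2 CAS ⇒ retry; ctr=2 reg=1
step 5: T0 LOAD ⇒ load; ctr=2 reg=2
step 6: T3 LOAD ⇒ load; ctr=2 reg=2
step 7: T3 CAS ⇒ ok; ctr=3 reg=2
step 8: T3 LOAD ⇒ load; ctr=3 reg=3
step 9: T3 CAS ⇒ ok; ctr=4 reg=3
step 10: T1 LOAD ⇒ load; ctr=4 reg=4
step 11: T0 CAS ⇒ retry; ctr=4 reg=2
step 12: T1 CAS ⇒ ok; ctr=5 reg=4
step 13: T1 LOAD ⇒ load; ctr=5 reg=5
step 14: T1 CAS ⇒ ok; ctr=6 reg=5

T0 = (1, 1)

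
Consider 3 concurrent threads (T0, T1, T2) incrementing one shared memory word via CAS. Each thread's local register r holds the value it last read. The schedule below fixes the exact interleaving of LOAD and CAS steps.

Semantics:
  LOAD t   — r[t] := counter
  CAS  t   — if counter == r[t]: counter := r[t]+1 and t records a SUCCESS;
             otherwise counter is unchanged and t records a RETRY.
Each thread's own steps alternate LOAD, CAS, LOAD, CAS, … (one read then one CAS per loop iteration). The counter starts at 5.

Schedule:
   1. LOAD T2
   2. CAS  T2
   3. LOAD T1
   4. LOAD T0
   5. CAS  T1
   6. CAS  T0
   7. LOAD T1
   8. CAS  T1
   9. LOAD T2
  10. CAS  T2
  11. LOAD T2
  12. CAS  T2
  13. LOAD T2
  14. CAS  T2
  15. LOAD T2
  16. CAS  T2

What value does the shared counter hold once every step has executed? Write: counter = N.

counter = 12

[1] T2.load  rd  (counter 5, T2.r 5)
[2] T2.cas  hit  (counter 6, T2.r 5)
[3] T1.load  rd  (counter 6, T1.r 6)
[4] T0.load  rd  (counter 6, T0.r 6)
[5] T1.cas  hit  (counter 7, T1.r 6)
[6] T0.cas  miss  (counter 7, T0.r 6)
[7] T1.load  rd  (counter 7, T1.r 7)
[8] T1.cas  hit  (counter 8, T1.r 7)
[9] T2.load  rd  (counter 8, T2.r 8)
[10] T2.cas  hit  (counter 9, T2.r 8)
[11] T2.load  rd  (counter 9, T2.r 9)
[12] T2.cas  hit  (counter 10, T2.r 9)
[13] T2.load  rd  (counter 10, T2.r 10)
[14] T2.cas  hit  (counter 11, T2.r 10)
[15] T2.load  rd  (counter 11, T2.r 11)
[16] T2.cas  hit  (counter 12, T2.r 11)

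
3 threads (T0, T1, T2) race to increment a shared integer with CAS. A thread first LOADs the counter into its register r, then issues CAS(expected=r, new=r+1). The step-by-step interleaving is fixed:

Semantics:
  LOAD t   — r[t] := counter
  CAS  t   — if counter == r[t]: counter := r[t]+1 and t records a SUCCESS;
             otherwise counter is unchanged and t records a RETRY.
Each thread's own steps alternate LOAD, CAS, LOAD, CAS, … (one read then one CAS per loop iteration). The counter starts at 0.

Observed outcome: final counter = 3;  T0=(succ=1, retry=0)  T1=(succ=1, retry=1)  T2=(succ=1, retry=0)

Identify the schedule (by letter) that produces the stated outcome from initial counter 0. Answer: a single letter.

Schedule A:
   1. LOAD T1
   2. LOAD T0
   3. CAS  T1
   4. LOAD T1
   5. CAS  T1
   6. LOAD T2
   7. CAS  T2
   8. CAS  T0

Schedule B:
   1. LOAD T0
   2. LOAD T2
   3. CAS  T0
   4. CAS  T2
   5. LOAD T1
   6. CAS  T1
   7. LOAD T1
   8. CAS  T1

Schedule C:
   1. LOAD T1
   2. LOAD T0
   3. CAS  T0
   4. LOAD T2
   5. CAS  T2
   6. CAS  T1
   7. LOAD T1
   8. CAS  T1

C

Simulating candidate C:
T1 LOAD — after: cnt=0, r=0 — load
T0 LOAD — after: cnt=0, r=0 — load
T0 CAS — after: cnt=1, r=0 — ok
T2 LOAD — after: cnt=1, r=1 — load
T2 CAS — after: cnt=2, r=1 — ok
T1 CAS — after: cnt=2, r=0 — retry
T1 LOAD — after: cnt=2, r=2 — load
T1 CAS — after: cnt=3, r=2 — ok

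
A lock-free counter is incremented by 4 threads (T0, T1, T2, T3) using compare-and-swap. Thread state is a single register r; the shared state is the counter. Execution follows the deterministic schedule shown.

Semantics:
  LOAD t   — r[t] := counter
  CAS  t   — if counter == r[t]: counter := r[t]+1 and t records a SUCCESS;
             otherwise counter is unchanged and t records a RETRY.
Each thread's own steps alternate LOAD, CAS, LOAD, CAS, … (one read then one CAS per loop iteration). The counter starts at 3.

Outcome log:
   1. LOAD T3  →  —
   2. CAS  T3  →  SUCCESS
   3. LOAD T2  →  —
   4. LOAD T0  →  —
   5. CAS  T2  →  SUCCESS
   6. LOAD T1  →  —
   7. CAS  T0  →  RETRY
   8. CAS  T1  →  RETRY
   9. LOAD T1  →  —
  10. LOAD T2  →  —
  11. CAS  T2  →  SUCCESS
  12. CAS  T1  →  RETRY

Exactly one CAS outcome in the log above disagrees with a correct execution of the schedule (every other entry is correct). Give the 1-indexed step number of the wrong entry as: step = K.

step = 8

Correct run:
[1] T3.load  rd  (counter 3, T3.r 3)
[2] T3.cas  hit  (counter 4, T3.r 3)
[3] T2.load  rd  (counter 4, T2.r 4)
[4] T0.load  rd  (counter 4, T0.r 4)
[5] T2.cas  hit  (counter 5, T2.r 4)
[6] T1.load  rd  (counter 5, T1.r 5)
[7] T0.cas  miss  (counter 5, T0.r 4)
[8] T1.cas  hit  (counter 6, T1.r 5)
[9] T1.load  rd  (counter 6, T1.r 6)
[10] T2.load  rd  (counter 6, T2.r 6)
[11] T2.cas  hit  (counter 7, T2.r 6)
[12] T1.cas  miss  (counter 7, T1.r 6)
Mismatch at 8.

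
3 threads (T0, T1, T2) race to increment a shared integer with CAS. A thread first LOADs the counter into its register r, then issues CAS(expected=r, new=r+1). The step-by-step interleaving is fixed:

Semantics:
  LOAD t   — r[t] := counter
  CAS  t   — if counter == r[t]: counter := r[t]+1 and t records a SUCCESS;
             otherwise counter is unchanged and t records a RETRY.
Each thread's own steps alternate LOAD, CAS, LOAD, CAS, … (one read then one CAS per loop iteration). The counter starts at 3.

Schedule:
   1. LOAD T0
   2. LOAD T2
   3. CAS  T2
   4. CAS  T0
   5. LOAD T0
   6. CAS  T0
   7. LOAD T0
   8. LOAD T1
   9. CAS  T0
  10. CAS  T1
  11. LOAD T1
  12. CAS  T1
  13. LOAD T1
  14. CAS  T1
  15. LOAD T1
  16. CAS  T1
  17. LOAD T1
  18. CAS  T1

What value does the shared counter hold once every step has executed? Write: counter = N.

1. LOAD T0 → mem=3 r[T0]=3 [LOAD]
2. LOAD T2 → mem=3 r[T2]=3 [LOAD]
3. CAS T2 → mem=4 r[T2]=3 [OK]
4. CAS T0 → mem=4 r[T0]=3 [RETRY]
5. LOAD T0 → mem=4 r[T0]=4 [LOAD]
6. CAS T0 → mem=5 r[T0]=4 [OK]
7. LOAD T0 → mem=5 r[T0]=5 [LOAD]
8. LOAD T1 → mem=5 r[T1]=5 [LOAD]
9. CAS T0 → mem=6 r[T0]=5 [OK]
10. CAS T1 → mem=6 r[T1]=5 [RETRY]
11. LOAD T1 → mem=6 r[T1]=6 [LOAD]
12. CAS T1 → mem=7 r[T1]=6 [OK]
13. LOAD T1 → mem=7 r[T1]=7 [LOAD]
14. CAS T1 → mem=8 r[T1]=7 [OK]
15. LOAD T1 → mem=8 r[T1]=8 [LOAD]
16. CAS T1 → mem=9 r[T1]=8 [OK]
17. LOAD T1 → mem=9 r[T1]=9 [LOAD]
18. CAS T1 → mem=10 r[T1]=9 [OK]

counter = 10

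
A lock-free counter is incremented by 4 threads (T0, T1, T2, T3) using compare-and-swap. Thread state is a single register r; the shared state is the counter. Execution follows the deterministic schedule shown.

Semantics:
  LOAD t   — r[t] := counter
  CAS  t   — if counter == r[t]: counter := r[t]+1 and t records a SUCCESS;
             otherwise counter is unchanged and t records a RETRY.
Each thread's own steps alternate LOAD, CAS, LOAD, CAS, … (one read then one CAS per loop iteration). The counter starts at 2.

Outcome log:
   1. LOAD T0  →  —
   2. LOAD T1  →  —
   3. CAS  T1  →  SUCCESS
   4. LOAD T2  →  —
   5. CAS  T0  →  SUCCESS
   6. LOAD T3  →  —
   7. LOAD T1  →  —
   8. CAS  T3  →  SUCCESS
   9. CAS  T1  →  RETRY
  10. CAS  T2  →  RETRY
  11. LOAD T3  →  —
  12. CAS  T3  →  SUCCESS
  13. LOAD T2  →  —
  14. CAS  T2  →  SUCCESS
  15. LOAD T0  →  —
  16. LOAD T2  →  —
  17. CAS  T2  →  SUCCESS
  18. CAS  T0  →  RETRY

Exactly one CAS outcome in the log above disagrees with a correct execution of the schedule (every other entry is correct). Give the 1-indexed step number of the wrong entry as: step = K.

step = 5

Re-executing:
   1) LOAD T0:  M=2  r_T0=2
   2) LOAD T1:  M=2  r_T1=2
   3) CAS  T1:  M=3  r_T1=2 ✓
   4) LOAD T2:  M=3  r_T2=3
   5) CAS  T0:  M=3  r_T0=2 ✗
   6) LOAD T3:  M=3  r_T3=3
   7) LOAD T1:  M=3  r_T1=3
   8) CAS  T3:  M=4  r_T3=3 ✓
   9) CAS  T1:  M=4  r_T1=3 ✗
  10) CAS  T2:  M=4  r_T2=3 ✗
  11) LOAD T3:  M=4  r_T3=4
  12) CAS  T3:  M=5  r_T3=4 ✓
  13) LOAD T2:  M=5  r_T2=5
  14) CAS  T2:  M=6  r_T2=5 ✓
  15) LOAD T0:  M=6  r_T0=6
  16) LOAD T2:  M=6  r_T2=6
  17) CAS  T2:  M=7  r_T2=6 ✓
  18) CAS  T0:  M=7  r_T0=6 ✗
Mismatch at 5.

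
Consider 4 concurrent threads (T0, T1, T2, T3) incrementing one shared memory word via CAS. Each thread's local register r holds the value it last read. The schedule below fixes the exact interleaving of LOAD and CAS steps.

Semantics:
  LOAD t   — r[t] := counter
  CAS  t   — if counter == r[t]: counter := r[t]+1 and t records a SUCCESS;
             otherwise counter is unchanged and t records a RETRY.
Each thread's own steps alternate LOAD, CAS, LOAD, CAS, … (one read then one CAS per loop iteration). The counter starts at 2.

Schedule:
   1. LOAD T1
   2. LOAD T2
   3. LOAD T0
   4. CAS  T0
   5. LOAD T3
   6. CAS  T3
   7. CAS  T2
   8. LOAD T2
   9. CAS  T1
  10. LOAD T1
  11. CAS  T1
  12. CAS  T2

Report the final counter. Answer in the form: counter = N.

counter = 5

#1 T1 reads 2
#2 T2 reads 2
#3 T0 reads 2
#4 T0 CAS(2→3) writes; counter now 3
#5 T3 reads 3
#6 T3 CAS(3→4) writes; counter now 4
#7 T2 CAS(2→3) fails; counter now 4
#8 T2 reads 4
#9 T1 CAS(2→3) fails; counter now 4
#10 T1 reads 4
#11 T1 CAS(4→5) writes; counter now 5
#12 T2 CAS(4→5) fails; counter now 5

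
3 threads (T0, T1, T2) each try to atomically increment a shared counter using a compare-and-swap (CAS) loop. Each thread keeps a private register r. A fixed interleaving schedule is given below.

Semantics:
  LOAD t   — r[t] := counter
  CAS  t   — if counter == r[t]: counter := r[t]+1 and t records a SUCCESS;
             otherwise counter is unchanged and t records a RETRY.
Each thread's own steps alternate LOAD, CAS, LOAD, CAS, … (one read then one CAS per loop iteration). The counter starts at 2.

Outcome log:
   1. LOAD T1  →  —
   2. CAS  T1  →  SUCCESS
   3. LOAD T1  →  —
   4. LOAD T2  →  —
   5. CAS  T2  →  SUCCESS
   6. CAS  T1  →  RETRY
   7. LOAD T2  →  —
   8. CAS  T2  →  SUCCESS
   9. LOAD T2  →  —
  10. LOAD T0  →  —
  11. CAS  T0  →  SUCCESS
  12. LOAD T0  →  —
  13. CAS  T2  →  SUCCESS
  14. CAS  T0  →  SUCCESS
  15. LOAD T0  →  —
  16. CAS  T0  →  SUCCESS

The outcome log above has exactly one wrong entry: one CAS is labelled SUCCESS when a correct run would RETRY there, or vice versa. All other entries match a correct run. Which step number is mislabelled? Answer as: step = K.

Re-executing:
   1) LOAD T1:  M=2  r_T1=2
   2) CAS  T1:  M=3  r_T1=2 ✓
   3) LOAD T1:  M=3  r_T1=3
   4) LOAD T2:  M=3  r_T2=3
   5) CAS  T2:  M=4  r_T2=3 ✓
   6) CAS  T1:  M=4  r_T1=3 ✗
   7) LOAD T2:  M=4  r_T2=4
   8) CAS  T2:  M=5  r_T2=4 ✓
   9) LOAD T2:  M=5  r_T2=5
  10) LOAD T0:  M=5  r_T0=5
  11) CAS  T0:  M=6  r_T0=5 ✓
  12) LOAD T0:  M=6  r_T0=6
  13) CAS  T2:  M=6  r_T2=5 ✗
  14) CAS  T0:  M=7  r_T0=6 ✓
  15) LOAD T0:  M=7  r_T0=7
  16) CAS  T0:  M=8  r_T0=7 ✓
Mismatch at 13.

step = 13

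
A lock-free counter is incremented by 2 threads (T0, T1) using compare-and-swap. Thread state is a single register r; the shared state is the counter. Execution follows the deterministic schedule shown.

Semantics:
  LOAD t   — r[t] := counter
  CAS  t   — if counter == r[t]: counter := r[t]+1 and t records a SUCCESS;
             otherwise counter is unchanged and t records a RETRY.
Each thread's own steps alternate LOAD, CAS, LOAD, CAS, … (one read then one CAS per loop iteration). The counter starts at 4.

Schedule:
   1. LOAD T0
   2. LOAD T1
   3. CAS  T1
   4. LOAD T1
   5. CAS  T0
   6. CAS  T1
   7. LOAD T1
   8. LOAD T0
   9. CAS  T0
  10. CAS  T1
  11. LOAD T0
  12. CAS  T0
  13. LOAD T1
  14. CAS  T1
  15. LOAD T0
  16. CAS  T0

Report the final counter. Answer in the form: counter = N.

counter = 10

1. LOAD T0 → mem=4 r[T0]=4 [LOAD]
2. LOAD T1 → mem=4 r[T1]=4 [LOAD]
3. CAS T1 → mem=5 r[T1]=4 [OK]
4. LOAD T1 → mem=5 r[T1]=5 [LOAD]
5. CAS T0 → mem=5 r[T0]=4 [RETRY]
6. CAS T1 → mem=6 r[T1]=5 [OK]
7. LOAD T1 → mem=6 r[T1]=6 [LOAD]
8. LOAD T0 → mem=6 r[T0]=6 [LOAD]
9. CAS T0 → mem=7 r[T0]=6 [OK]
10. CAS T1 → mem=7 r[T1]=6 [RETRY]
11. LOAD T0 → mem=7 r[T0]=7 [LOAD]
12. CAS T0 → mem=8 r[T0]=7 [OK]
13. LOAD T1 → mem=8 r[T1]=8 [LOAD]
14. CAS T1 → mem=9 r[T1]=8 [OK]
15. LOAD T0 → mem=9 r[T0]=9 [LOAD]
16. CAS T0 → mem=10 r[T0]=9 [OK]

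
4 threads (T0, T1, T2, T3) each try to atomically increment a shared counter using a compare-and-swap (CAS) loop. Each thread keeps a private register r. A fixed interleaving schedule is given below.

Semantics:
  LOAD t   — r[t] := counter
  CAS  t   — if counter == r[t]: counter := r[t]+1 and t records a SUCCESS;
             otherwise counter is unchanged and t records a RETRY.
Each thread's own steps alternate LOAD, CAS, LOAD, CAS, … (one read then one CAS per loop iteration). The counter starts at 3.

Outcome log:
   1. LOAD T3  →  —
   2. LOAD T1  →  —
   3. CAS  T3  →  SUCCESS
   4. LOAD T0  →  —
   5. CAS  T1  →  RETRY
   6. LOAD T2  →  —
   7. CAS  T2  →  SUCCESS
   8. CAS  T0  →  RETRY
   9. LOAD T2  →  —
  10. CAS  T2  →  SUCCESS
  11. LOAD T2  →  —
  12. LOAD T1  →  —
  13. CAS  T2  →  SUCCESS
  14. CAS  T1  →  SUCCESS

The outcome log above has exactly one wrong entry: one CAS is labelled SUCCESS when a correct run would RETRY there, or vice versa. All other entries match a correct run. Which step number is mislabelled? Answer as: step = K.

step = 14

Re-executing:
T3 LOAD — after: cnt=3, r=3 — load
T1 LOAD — after: cnt=3, r=3 — load
T3 CAS — after: cnt=4, r=3 — ok
T0 LOAD — after: cnt=4, r=4 — load
T1 CAS — after: cnt=4, r=3 — retry
T2 LOAD — after: cnt=4, r=4 — load
T2 CAS — after: cnt=5, r=4 — ok
T0 CAS — after: cnt=5, r=4 — retry
T2 LOAD — after: cnt=5, r=5 — load
T2 CAS — after: cnt=6, r=5 — ok
T2 LOAD — after: cnt=6, r=6 — load
T1 LOAD — after: cnt=6, r=6 — load
T2 CAS — after: cnt=7, r=6 — ok
T1 CAS — after: cnt=7, r=6 — retry
Log disagrees first at step 14.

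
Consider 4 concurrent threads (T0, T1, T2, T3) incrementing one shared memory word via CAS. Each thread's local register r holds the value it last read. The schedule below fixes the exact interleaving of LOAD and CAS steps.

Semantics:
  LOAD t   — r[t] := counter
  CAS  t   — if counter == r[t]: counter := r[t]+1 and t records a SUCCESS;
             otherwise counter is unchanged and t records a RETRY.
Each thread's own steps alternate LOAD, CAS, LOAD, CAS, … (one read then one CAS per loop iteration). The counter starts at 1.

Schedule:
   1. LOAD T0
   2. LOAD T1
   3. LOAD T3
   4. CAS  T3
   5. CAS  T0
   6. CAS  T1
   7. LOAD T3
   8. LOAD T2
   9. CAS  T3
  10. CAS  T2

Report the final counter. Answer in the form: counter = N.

1. LOAD T0 → mem=1 r[T0]=1 [LOAD]
2. LOAD T1 → mem=1 r[T1]=1 [LOAD]
3. LOAD T3 → mem=1 r[T3]=1 [LOAD]
4. CAS T3 → mem=2 r[T3]=1 [OK]
5. CAS T0 → mem=2 r[T0]=1 [RETRY]
6. CAS T1 → mem=2 r[T1]=1 [RETRY]
7. LOAD T3 → mem=2 r[T3]=2 [LOAD]
8. LOAD T2 → mem=2 r[T2]=2 [LOAD]
9. CAS T3 → mem=3 r[T3]=2 [OK]
10. CAS T2 → mem=3 r[T2]=2 [RETRY]

counter = 3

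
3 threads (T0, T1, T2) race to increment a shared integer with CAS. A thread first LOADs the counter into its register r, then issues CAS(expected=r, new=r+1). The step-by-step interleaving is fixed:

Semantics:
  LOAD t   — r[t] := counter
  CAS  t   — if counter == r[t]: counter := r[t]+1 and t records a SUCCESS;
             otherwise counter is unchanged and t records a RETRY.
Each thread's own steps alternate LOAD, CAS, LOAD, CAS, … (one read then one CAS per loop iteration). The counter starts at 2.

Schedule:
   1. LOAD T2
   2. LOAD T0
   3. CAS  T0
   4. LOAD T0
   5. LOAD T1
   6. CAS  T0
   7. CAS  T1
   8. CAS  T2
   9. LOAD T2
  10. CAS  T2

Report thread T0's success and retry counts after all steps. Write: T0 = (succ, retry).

T2 LOAD — after: cnt=2, r=2 — load
T0 LOAD — after: cnt=2, r=2 — load
T0 CAS — after: cnt=3, r=2 — ok
T0 LOAD — after: cnt=3, r=3 — load
T1 LOAD — after: cnt=3, r=3 — load
T0 CAS — after: cnt=4, r=3 — ok
T1 CAS — after: cnt=4, r=3 — retry
T2 CAS — after: cnt=4, r=2 — retry
T2 LOAD — after: cnt=4, r=4 — load
T2 CAS — after: cnt=5, r=4 — ok

T0 = (2, 0)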